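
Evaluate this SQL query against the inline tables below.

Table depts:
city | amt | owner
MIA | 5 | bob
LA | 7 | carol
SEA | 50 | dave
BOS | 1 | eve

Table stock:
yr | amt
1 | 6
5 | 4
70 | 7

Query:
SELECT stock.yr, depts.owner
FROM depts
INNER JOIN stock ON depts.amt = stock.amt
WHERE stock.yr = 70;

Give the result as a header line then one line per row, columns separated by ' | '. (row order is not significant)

== RESULT ==
stock.yr | depts.owner
70 | carol

Derivation:
After JOIN stock (1 rows):
depts.city | depts.amt | depts.owner | stock.yr | stock.amt
LA | 7 | carol | 70 | 7
After WHERE (1 rows):
depts.city | depts.amt | depts.owner | stock.yr | stock.amt
LA | 7 | carol | 70 | 7
After SELECT (1 rows):
stock.yr | depts.owner
70 | carol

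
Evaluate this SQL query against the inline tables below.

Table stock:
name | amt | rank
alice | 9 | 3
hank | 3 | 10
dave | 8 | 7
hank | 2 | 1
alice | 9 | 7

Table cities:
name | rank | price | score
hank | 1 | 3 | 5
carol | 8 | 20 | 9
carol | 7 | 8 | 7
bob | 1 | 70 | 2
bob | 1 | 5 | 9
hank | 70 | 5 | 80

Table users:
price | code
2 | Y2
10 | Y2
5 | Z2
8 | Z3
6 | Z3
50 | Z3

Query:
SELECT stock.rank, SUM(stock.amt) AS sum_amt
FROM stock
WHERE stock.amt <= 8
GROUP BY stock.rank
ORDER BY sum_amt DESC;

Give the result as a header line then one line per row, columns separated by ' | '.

After WHERE (3 rows):
stock.name | stock.amt | stock.rank
hank | 3 | 10
dave | 8 | 7
hank | 2 | 1
After GROUP BY (3 rows):
stock.rank | sum_amt
10 | 3
7 | 8
1 | 2
After ORDER BY (3 rows):
stock.rank | sum_amt
7 | 8
10 | 3
1 | 2

== RESULT ==
stock.rank | sum_amt
7 | 8
10 | 3
1 | 2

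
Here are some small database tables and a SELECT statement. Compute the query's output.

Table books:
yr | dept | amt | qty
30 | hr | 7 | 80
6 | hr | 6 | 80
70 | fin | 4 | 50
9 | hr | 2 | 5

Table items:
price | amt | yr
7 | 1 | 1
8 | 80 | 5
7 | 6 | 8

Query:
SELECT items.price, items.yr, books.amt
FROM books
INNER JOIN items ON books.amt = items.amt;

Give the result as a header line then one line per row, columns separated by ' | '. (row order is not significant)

== RESULT ==
items.price | items.yr | books.amt
7 | 8 | 6

Derivation:
After JOIN items (1 rows):
books.yr | books.dept | books.amt | books.qty | items.price | items.amt | items.yr
6 | hr | 6 | 80 | 7 | 6 | 8
After SELECT (1 rows):
items.price | items.yr | books.amt
7 | 8 | 6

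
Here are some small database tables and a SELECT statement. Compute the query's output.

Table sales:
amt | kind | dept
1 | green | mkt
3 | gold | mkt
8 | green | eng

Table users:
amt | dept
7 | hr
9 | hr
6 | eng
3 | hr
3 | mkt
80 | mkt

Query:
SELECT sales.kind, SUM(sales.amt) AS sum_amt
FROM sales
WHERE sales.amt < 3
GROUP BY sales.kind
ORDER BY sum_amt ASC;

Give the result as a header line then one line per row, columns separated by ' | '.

== RESULT ==
sales.kind | sum_amt
green | 1

Derivation:
After WHERE (1 rows):
sales.amt | sales.kind | sales.dept
1 | green | mkt
After GROUP BY (1 rows):
sales.kind | sum_amt
green | 1
After ORDER BY (1 rows):
sales.kind | sum_amt
green | 1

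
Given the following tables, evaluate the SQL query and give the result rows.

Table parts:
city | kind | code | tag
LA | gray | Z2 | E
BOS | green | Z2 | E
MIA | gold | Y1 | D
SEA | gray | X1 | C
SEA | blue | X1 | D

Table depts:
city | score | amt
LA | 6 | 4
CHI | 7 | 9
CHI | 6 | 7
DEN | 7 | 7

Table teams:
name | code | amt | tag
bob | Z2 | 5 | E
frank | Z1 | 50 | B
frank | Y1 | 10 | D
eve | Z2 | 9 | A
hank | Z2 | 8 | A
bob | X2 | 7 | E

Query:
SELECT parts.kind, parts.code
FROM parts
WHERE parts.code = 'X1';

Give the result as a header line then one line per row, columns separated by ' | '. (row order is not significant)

== RESULT ==
parts.kind | parts.code
gray | X1
blue | X1

Derivation:
After WHERE (2 rows):
parts.city | parts.kind | parts.code | parts.tag
SEA | gray | X1 | C
SEA | blue | X1 | D
After SELECT (2 rows):
parts.kind | parts.code
gray | X1
blue | X1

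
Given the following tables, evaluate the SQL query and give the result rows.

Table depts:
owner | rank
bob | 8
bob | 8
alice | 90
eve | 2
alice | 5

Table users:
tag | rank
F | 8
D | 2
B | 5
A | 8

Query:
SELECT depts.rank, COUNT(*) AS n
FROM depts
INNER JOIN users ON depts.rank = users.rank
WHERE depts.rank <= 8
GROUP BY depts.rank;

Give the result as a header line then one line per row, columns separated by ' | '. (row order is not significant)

After JOIN users (6 rows):
depts.owner | depts.rank | users.tag | users.rank
bob | 8 | F | 8
bob | 8 | A | 8
bob | 8 | F | 8
bob | 8 | A | 8
eve | 2 | D | 2
alice | 5 | B | 5
After WHERE (6 rows):
depts.owner | depts.rank | users.tag | users.rank
bob | 8 | F | 8
bob | 8 | A | 8
bob | 8 | F | 8
bob | 8 | A | 8
eve | 2 | D | 2
alice | 5 | B | 5
After GROUP BY (3 rows):
depts.rank | n
8 | 4
2 | 1
5 | 1

== RESULT ==
depts.rank | n
8 | 4
2 | 1
5 | 1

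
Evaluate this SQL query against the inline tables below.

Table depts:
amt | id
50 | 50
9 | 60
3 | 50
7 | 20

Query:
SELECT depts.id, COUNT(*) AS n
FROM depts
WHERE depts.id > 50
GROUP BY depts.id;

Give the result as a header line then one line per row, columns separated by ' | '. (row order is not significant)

== RESULT ==
depts.id | n
60 | 1

Derivation:
After WHERE (1 rows):
depts.amt | depts.id
9 | 60
After GROUP BY (1 rows):
depts.id | n
60 | 1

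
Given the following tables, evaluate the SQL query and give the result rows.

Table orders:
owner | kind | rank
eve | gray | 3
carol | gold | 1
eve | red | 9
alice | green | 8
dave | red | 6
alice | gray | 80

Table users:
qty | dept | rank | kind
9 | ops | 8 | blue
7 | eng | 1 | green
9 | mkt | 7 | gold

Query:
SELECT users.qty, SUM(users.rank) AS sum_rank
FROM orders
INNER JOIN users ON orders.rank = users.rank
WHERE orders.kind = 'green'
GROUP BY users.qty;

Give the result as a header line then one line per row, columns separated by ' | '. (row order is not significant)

After JOIN users (2 rows):
orders.owner | orders.kind | orders.rank | users.qty | users.dept | users.rank | users.kind
carol | gold | 1 | 7 | eng | 1 | green
alice | green | 8 | 9 | ops | 8 | blue
After WHERE (1 rows):
orders.owner | orders.kind | orders.rank | users.qty | users.dept | users.rank | users.kind
alice | green | 8 | 9 | ops | 8 | blue
After GROUP BY (1 rows):
users.qty | sum_rank
9 | 8

== RESULT ==
users.qty | sum_rank
9 | 8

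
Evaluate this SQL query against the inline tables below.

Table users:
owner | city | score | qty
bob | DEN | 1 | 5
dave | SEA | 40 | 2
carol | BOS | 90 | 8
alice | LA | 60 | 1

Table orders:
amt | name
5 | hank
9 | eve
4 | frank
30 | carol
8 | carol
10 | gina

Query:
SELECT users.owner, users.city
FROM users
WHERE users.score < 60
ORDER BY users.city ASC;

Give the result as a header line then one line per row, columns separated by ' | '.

== RESULT ==
users.owner | users.city
bob | DEN
dave | SEA

Derivation:
After WHERE (2 rows):
users.owner | users.city | users.score | users.qty
bob | DEN | 1 | 5
dave | SEA | 40 | 2
After SELECT (2 rows):
users.owner | users.city
bob | DEN
dave | SEA
After ORDER BY (2 rows):
users.owner | users.city
bob | DEN
dave | SEA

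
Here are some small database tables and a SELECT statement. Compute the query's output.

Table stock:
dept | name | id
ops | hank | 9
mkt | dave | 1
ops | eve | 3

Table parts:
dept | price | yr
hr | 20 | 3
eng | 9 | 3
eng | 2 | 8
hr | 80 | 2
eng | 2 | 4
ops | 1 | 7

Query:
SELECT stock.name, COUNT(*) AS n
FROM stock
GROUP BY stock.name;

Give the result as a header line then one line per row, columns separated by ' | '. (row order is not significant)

After GROUP BY (3 rows):
stock.name | n
hank | 1
dave | 1
eve | 1

== RESULT ==
stock.name | n
hank | 1
dave | 1
eve | 1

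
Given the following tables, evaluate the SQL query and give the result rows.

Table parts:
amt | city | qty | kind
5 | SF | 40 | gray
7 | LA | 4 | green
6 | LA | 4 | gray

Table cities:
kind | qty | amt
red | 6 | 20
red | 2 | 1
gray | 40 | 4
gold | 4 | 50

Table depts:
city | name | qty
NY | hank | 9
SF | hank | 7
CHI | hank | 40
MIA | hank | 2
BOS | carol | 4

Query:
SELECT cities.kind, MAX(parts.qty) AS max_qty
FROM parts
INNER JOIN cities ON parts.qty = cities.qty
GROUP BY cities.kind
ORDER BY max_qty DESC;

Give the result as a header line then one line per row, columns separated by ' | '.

After JOIN cities (3 rows):
parts.amt | parts.city | parts.qty | parts.kind | cities.kind | cities.qty | cities.amt
5 | SF | 40 | gray | gray | 40 | 4
7 | LA | 4 | green | gold | 4 | 50
6 | LA | 4 | gray | gold | 4 | 50
After GROUP BY (2 rows):
cities.kind | max_qty
gray | 40
gold | 4
After ORDER BY (2 rows):
cities.kind | max_qty
gray | 40
gold | 4

== RESULT ==
cities.kind | max_qty
gray | 40
gold | 4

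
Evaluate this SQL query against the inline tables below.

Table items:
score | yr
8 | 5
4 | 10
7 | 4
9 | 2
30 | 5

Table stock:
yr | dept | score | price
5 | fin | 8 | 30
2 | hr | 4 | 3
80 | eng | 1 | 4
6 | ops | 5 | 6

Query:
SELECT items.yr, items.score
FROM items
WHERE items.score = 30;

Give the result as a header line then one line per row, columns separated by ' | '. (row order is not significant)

After WHERE (1 rows):
items.score | items.yr
30 | 5
After SELECT (1 rows):
items.yr | items.score
5 | 30

== RESULT ==
items.yr | items.score
5 | 30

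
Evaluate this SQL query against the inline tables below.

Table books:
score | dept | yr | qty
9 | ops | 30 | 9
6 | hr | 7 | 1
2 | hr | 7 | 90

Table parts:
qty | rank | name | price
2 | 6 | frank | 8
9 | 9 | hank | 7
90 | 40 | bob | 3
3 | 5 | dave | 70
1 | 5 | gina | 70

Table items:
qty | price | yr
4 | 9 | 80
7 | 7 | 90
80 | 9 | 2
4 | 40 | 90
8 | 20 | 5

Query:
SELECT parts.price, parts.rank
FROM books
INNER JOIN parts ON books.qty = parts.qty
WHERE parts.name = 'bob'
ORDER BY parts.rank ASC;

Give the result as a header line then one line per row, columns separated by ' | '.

After JOIN parts (3 rows):
books.score | books.dept | books.yr | books.qty | parts.qty | parts.rank | parts.name | parts.price
9 | ops | 30 | 9 | 9 | 9 | hank | 7
6 | hr | 7 | 1 | 1 | 5 | gina | 70
2 | hr | 7 | 90 | 90 | 40 | bob | 3
After WHERE (1 rows):
books.score | books.dept | books.yr | books.qty | parts.qty | parts.rank | parts.name | parts.price
2 | hr | 7 | 90 | 90 | 40 | bob | 3
After SELECT (1 rows):
parts.price | parts.rank
3 | 40
After ORDER BY (1 rows):
parts.price | parts.rank
3 | 40

== RESULT ==
parts.price | parts.rank
3 | 40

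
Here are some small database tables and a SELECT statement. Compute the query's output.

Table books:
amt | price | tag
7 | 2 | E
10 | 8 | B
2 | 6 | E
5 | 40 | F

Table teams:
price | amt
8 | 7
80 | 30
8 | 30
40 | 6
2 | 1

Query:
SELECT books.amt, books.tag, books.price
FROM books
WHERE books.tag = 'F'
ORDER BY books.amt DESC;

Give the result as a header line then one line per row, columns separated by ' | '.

After WHERE (1 rows):
books.amt | books.price | books.tag
5 | 40 | F
After SELECT (1 rows):
books.amt | books.tag | books.price
5 | F | 40
After ORDER BY (1 rows):
books.amt | books.tag | books.price
5 | F | 40

== RESULT ==
books.amt | books.tag | books.price
5 | F | 40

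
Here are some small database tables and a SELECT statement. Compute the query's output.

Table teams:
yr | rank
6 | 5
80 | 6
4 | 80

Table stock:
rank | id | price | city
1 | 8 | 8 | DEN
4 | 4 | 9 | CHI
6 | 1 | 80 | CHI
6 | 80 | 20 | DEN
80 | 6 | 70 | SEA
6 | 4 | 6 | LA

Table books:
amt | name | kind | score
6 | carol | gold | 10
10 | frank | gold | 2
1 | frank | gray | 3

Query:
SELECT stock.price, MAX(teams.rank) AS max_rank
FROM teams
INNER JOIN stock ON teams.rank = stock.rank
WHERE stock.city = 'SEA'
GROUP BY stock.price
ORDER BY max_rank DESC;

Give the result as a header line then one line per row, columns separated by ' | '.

After JOIN stock (4 rows):
teams.yr | teams.rank | stock.rank | stock.id | stock.price | stock.city
80 | 6 | 6 | 1 | 80 | CHI
80 | 6 | 6 | 80 | 20 | DEN
80 | 6 | 6 | 4 | 6 | LA
4 | 80 | 80 | 6 | 70 | SEA
After WHERE (1 rows):
teams.yr | teams.rank | stock.rank | stock.id | stock.price | stock.city
4 | 80 | 80 | 6 | 70 | SEA
After GROUP BY (1 rows):
stock.price | max_rank
70 | 80
After ORDER BY (1 rows):
stock.price | max_rank
70 | 80

== RESULT ==
stock.price | max_rank
70 | 80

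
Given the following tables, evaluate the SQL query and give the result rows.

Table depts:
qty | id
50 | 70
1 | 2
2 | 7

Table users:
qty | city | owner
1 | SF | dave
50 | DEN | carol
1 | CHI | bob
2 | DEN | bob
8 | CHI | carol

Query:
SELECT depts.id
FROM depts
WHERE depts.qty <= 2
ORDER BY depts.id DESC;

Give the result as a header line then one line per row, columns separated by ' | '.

After WHERE (2 rows):
depts.qty | depts.id
1 | 2
2 | 7
After SELECT (2 rows):
depts.id
2
7
After ORDER BY (2 rows):
depts.id
7
2

== RESULT ==
depts.id
7
2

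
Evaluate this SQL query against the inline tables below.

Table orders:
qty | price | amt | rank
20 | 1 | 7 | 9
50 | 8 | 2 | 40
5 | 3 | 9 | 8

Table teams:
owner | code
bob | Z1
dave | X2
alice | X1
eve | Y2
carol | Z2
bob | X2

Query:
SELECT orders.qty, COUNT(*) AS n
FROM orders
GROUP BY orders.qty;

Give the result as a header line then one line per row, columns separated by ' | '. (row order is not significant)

== RESULT ==
orders.qty | n
20 | 1
50 | 1
5 | 1

Derivation:
After GROUP BY (3 rows):
orders.qty | n
20 | 1
50 | 1
5 | 1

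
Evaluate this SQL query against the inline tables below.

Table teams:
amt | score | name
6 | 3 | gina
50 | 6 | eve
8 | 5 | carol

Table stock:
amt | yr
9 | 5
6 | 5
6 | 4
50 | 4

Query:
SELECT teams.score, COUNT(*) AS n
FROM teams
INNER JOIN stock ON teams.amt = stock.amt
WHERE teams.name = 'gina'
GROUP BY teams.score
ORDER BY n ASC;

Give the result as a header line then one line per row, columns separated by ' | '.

== RESULT ==
teams.score | n
3 | 2

Derivation:
After JOIN stock (3 rows):
teams.amt | teams.score | teams.name | stock.amt | stock.yr
6 | 3 | gina | 6 | 5
6 | 3 | gina | 6 | 4
50 | 6 | eve | 50 | 4
After WHERE (2 rows):
teams.amt | teams.score | teams.name | stock.amt | stock.yr
6 | 3 | gina | 6 | 5
6 | 3 | gina | 6 | 4
After GROUP BY (1 rows):
teams.score | n
3 | 2
After ORDER BY (1 rows):
teams.score | n
3 | 2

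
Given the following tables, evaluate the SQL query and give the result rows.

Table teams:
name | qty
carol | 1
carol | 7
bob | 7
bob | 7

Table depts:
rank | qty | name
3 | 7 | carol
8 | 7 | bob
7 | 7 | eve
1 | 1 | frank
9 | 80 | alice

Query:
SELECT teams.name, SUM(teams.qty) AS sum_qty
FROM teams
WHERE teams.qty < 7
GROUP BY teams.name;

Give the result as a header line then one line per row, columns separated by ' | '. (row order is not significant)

== RESULT ==
teams.name | sum_qty
carol | 1

Derivation:
After WHERE (1 rows):
teams.name | teams.qty
carol | 1
After GROUP BY (1 rows):
teams.name | sum_qty
carol | 1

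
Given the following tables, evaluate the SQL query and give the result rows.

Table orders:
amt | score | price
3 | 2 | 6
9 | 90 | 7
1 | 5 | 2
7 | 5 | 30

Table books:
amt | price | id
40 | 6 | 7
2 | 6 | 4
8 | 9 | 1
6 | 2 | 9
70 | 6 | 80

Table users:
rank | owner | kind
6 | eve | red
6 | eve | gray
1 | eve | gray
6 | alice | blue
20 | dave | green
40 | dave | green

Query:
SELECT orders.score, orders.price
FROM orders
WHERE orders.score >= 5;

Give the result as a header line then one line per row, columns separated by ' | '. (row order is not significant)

After WHERE (3 rows):
orders.amt | orders.score | orders.price
9 | 90 | 7
1 | 5 | 2
7 | 5 | 30
After SELECT (3 rows):
orders.score | orders.price
90 | 7
5 | 2
5 | 30

== RESULT ==
orders.score | orders.price
90 | 7
5 | 2
5 | 30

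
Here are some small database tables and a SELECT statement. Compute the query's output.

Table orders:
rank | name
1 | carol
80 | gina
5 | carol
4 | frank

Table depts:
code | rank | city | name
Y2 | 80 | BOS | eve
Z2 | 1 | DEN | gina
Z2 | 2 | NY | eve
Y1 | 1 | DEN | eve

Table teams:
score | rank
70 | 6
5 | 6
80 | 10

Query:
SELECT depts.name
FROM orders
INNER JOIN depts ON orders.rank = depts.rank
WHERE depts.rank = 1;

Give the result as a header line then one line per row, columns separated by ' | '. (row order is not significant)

After JOIN depts (3 rows):
orders.rank | orders.name | depts.code | depts.rank | depts.city | depts.name
1 | carol | Z2 | 1 | DEN | gina
1 | carol | Y1 | 1 | DEN | eve
80 | gina | Y2 | 80 | BOS | eve
After WHERE (2 rows):
orders.rank | orders.name | depts.code | depts.rank | depts.city | depts.name
1 | carol | Z2 | 1 | DEN | gina
1 | carol | Y1 | 1 | DEN | eve
After SELECT (2 rows):
depts.name
gina
eve

== RESULT ==
depts.name
gina
eve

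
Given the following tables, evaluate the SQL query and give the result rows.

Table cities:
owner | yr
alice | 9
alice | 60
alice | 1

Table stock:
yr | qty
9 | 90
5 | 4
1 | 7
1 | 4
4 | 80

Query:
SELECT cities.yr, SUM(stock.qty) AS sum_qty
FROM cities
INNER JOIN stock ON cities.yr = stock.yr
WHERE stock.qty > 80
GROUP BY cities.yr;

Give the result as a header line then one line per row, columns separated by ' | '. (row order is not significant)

== RESULT ==
cities.yr | sum_qty
9 | 90

Derivation:
After JOIN stock (3 rows):
cities.owner | cities.yr | stock.yr | stock.qty
alice | 9 | 9 | 90
alice | 1 | 1 | 7
alice | 1 | 1 | 4
After WHERE (1 rows):
cities.owner | cities.yr | stock.yr | stock.qty
alice | 9 | 9 | 90
After GROUP BY (1 rows):
cities.yr | sum_qty
9 | 90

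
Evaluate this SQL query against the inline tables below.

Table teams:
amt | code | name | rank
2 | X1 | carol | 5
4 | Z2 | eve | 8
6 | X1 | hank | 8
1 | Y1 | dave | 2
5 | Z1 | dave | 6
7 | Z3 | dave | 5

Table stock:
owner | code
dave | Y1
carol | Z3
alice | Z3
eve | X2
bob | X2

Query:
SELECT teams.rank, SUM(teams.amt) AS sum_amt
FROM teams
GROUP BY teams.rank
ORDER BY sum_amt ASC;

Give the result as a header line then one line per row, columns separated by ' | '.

== RESULT ==
teams.rank | sum_amt
2 | 1
6 | 5
5 | 9
8 | 10

Derivation:
After GROUP BY (4 rows):
teams.rank | sum_amt
5 | 9
8 | 10
2 | 1
6 | 5
After ORDER BY (4 rows):
teams.rank | sum_amt
2 | 1
6 | 5
5 | 9
8 | 10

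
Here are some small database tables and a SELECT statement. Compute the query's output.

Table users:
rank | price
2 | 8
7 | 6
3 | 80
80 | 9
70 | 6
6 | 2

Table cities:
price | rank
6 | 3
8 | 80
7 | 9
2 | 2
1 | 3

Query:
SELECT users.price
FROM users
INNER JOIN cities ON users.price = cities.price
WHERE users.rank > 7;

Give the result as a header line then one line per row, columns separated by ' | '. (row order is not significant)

== RESULT ==
users.price
6

Derivation:
After JOIN cities (4 rows):
users.rank | users.price | cities.price | cities.rank
2 | 8 | 8 | 80
7 | 6 | 6 | 3
70 | 6 | 6 | 3
6 | 2 | 2 | 2
After WHERE (1 rows):
users.rank | users.price | cities.price | cities.rank
70 | 6 | 6 | 3
After SELECT (1 rows):
users.price
6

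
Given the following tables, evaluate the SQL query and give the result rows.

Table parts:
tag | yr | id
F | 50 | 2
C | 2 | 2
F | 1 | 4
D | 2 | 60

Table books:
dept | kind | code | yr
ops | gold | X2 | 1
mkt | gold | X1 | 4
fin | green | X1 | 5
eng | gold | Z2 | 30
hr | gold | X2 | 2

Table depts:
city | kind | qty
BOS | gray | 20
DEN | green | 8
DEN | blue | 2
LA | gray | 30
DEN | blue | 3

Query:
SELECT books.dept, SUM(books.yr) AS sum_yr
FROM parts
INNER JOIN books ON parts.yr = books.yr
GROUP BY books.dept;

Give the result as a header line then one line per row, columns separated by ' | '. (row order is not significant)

== RESULT ==
books.dept | sum_yr
hr | 4
ops | 1

Derivation:
After JOIN books (3 rows):
parts.tag | parts.yr | parts.id | books.dept | books.kind | books.code | books.yr
C | 2 | 2 | hr | gold | X2 | 2
F | 1 | 4 | ops | gold | X2 | 1
D | 2 | 60 | hr | gold | X2 | 2
After GROUP BY (2 rows):
books.dept | sum_yr
hr | 4
ops | 1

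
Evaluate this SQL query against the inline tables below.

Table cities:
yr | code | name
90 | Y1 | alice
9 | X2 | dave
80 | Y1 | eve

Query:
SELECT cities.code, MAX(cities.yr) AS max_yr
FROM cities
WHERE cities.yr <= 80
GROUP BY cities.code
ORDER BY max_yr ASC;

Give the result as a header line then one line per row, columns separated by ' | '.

After WHERE (2 rows):
cities.yr | cities.code | cities.name
9 | X2 | dave
80 | Y1 | eve
After GROUP BY (2 rows):
cities.code | max_yr
X2 | 9
Y1 | 80
After ORDER BY (2 rows):
cities.code | max_yr
X2 | 9
Y1 | 80

== RESULT ==
cities.code | max_yr
X2 | 9
Y1 | 80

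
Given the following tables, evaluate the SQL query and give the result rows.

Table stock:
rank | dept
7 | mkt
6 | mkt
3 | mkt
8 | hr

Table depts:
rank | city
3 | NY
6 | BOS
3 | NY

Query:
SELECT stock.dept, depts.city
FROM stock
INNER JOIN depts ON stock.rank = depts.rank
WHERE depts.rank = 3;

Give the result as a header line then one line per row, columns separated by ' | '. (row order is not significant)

== RESULT ==
stock.dept | depts.city
mkt | NY
mkt | NY

Derivation:
After JOIN depts (3 rows):
stock.rank | stock.dept | depts.rank | depts.city
6 | mkt | 6 | BOS
3 | mkt | 3 | NY
3 | mkt | 3 | NY
After WHERE (2 rows):
stock.rank | stock.dept | depts.rank | depts.city
3 | mkt | 3 | NY
3 | mkt | 3 | NY
After SELECT (2 rows):
stock.dept | depts.city
mkt | NY
mkt | NY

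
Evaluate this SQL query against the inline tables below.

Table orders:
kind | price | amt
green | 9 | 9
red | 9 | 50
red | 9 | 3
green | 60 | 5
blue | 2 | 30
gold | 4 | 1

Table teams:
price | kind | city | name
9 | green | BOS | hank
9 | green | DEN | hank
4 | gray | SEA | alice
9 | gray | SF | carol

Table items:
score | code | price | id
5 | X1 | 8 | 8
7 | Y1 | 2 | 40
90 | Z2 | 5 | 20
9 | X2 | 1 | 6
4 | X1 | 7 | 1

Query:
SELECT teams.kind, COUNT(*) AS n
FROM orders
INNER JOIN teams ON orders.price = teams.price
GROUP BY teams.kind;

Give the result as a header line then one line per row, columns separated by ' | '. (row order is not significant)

After JOIN teams (10 rows):
orders.kind | orders.price | orders.amt | teams.price | teams.kind | teams.city | teams.name
green | 9 | 9 | 9 | green | BOS | hank
green | 9 | 9 | 9 | green | DEN | hank
green | 9 | 9 | 9 | gray | SF | carol
red | 9 | 50 | 9 | green | BOS | hank
red | 9 | 50 | 9 | green | DEN | hank
red | 9 | 50 | 9 | gray | SF | carol
red | 9 | 3 | 9 | green | BOS | hank
red | 9 | 3 | 9 | green | DEN | hank
red | 9 | 3 | 9 | gray | SF | carol
gold | 4 | 1 | 4 | gray | SEA | alice
After GROUP BY (2 rows):
teams.kind | n
green | 6
gray | 4

== RESULT ==
teams.kind | n
green | 6
gray | 4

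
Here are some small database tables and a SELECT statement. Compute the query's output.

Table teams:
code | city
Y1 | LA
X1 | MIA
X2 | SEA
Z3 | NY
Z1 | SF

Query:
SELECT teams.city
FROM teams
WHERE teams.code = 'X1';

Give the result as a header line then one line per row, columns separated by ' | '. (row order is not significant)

== RESULT ==
teams.city
MIA

Derivation:
After WHERE (1 rows):
teams.code | teams.city
X1 | MIA
After SELECT (1 rows):
teams.city
MIA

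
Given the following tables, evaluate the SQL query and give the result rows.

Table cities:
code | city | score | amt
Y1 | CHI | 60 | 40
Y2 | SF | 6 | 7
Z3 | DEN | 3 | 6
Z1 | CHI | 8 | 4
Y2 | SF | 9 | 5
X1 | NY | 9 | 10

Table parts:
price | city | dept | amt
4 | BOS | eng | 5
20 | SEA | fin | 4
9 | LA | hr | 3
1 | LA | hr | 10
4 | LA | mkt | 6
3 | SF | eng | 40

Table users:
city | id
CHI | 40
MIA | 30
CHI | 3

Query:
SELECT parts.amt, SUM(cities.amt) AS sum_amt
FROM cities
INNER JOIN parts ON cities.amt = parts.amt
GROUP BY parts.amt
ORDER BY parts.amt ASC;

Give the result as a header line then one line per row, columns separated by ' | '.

After JOIN parts (5 rows):
cities.code | cities.city | cities.score | cities.amt | parts.price | parts.city | parts.dept | parts.amt
Y1 | CHI | 60 | 40 | 3 | SF | eng | 40
Z3 | DEN | 3 | 6 | 4 | LA | mkt | 6
Z1 | CHI | 8 | 4 | 20 | SEA | fin | 4
Y2 | SF | 9 | 5 | 4 | BOS | eng | 5
X1 | NY | 9 | 10 | 1 | LA | hr | 10
After GROUP BY (5 rows):
parts.amt | sum_amt
40 | 40
6 | 6
4 | 4
5 | 5
10 | 10
After ORDER BY (5 rows):
parts.amt | sum_amt
4 | 4
5 | 5
6 | 6
10 | 10
40 | 40

== RESULT ==
parts.amt | sum_amt
4 | 4
5 | 5
6 | 6
10 | 10
40 | 40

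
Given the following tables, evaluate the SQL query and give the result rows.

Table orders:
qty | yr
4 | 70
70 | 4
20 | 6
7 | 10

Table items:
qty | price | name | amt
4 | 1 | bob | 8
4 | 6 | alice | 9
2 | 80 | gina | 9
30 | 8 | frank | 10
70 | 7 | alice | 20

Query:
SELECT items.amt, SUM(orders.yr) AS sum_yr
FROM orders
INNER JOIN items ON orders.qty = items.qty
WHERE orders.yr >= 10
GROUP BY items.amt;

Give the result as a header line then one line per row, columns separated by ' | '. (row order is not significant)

== RESULT ==
items.amt | sum_yr
8 | 70
9 | 70

Derivation:
After JOIN items (3 rows):
orders.qty | orders.yr | items.qty | items.price | items.name | items.amt
4 | 70 | 4 | 1 | bob | 8
4 | 70 | 4 | 6 | alice | 9
70 | 4 | 70 | 7 | alice | 20
After WHERE (2 rows):
orders.qty | orders.yr | items.qty | items.price | items.name | items.amt
4 | 70 | 4 | 1 | bob | 8
4 | 70 | 4 | 6 | alice | 9
After GROUP BY (2 rows):
items.amt | sum_yr
8 | 70
9 | 70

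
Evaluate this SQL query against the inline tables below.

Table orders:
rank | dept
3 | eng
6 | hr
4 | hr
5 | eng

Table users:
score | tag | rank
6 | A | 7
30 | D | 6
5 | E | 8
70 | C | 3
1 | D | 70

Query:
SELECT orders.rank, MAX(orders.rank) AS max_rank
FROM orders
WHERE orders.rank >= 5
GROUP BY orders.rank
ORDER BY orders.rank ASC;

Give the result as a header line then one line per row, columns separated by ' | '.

After WHERE (2 rows):
orders.rank | orders.dept
6 | hr
5 | eng
After GROUP BY (2 rows):
orders.rank | max_rank
6 | 6
5 | 5
After ORDER BY (2 rows):
orders.rank | max_rank
5 | 5
6 | 6

== RESULT ==
orders.rank | max_rank
5 | 5
6 | 6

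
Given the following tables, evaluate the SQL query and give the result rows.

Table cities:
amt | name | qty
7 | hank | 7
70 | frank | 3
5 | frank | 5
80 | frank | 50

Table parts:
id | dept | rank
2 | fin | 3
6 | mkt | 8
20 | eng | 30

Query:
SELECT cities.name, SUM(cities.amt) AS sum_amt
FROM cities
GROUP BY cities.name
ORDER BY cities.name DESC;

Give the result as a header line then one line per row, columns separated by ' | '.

After GROUP BY (2 rows):
cities.name | sum_amt
hank | 7
frank | 155
After ORDER BY (2 rows):
cities.name | sum_amt
hank | 7
frank | 155

== RESULT ==
cities.name | sum_amt
hank | 7
frank | 155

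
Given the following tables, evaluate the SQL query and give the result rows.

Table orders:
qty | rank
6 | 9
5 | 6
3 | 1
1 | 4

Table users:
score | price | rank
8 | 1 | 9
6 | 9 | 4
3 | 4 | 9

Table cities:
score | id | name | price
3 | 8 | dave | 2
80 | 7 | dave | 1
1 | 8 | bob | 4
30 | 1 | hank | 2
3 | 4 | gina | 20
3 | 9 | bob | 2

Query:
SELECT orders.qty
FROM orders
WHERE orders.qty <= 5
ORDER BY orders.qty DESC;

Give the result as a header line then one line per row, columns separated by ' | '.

== RESULT ==
orders.qty
5
3
1

Derivation:
After WHERE (3 rows):
orders.qty | orders.rank
5 | 6
3 | 1
1 | 4
After SELECT (3 rows):
orders.qty
5
3
1
After ORDER BY (3 rows):
orders.qty
5
3
1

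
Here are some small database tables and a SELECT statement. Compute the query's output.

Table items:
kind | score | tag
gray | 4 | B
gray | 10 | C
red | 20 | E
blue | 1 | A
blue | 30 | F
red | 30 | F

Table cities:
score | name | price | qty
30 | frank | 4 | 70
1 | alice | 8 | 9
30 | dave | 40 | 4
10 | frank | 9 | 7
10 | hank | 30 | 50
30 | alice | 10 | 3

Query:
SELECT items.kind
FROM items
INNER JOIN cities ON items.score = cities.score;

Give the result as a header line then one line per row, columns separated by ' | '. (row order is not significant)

== RESULT ==
items.kind
gray
gray
blue
blue
blue
blue
red
red
red

Derivation:
After JOIN cities (9 rows):
items.kind | items.score | items.tag | cities.score | cities.name | cities.price | cities.qty
gray | 10 | C | 10 | frank | 9 | 7
gray | 10 | C | 10 | hank | 30 | 50
blue | 1 | A | 1 | alice | 8 | 9
blue | 30 | F | 30 | frank | 4 | 70
blue | 30 | F | 30 | dave | 40 | 4
blue | 30 | F | 30 | alice | 10 | 3
red | 30 | F | 30 | frank | 4 | 70
red | 30 | F | 30 | dave | 40 | 4
red | 30 | F | 30 | alice | 10 | 3
After SELECT (9 rows):
items.kind
gray
gray
blue
blue
blue
blue
red
red
red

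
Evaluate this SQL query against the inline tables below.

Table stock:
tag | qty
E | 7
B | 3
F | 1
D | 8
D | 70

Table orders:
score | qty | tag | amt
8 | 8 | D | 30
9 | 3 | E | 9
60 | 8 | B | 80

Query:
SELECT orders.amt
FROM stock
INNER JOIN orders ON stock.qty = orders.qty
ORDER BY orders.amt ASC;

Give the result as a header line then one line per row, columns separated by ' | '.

After JOIN orders (3 rows):
stock.tag | stock.qty | orders.score | orders.qty | orders.tag | orders.amt
B | 3 | 9 | 3 | E | 9
D | 8 | 8 | 8 | D | 30
D | 8 | 60 | 8 | B | 80
After SELECT (3 rows):
orders.amt
9
30
80
After ORDER BY (3 rows):
orders.amt
9
30
80

== RESULT ==
orders.amt
9
30
80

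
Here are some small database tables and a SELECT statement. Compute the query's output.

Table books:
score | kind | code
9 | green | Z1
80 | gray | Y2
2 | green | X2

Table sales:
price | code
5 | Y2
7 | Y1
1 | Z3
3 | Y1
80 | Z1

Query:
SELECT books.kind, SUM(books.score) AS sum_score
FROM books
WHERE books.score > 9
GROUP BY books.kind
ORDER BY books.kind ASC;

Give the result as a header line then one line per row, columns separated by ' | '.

== RESULT ==
books.kind | sum_score
gray | 80

Derivation:
After WHERE (1 rows):
books.score | books.kind | books.code
80 | gray | Y2
After GROUP BY (1 rows):
books.kind | sum_score
gray | 80
After ORDER BY (1 rows):
books.kind | sum_score
gray | 80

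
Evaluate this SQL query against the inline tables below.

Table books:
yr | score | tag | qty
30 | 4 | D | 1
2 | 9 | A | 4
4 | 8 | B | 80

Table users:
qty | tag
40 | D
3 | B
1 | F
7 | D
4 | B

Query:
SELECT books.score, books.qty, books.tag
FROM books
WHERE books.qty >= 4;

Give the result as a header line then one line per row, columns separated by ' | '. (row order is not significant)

After WHERE (2 rows):
books.yr | books.score | books.tag | books.qty
2 | 9 | A | 4
4 | 8 | B | 80
After SELECT (2 rows):
books.score | books.qty | books.tag
9 | 4 | A
8 | 80 | B

== RESULT ==
books.score | books.qty | books.tag
9 | 4 | A
8 | 80 | B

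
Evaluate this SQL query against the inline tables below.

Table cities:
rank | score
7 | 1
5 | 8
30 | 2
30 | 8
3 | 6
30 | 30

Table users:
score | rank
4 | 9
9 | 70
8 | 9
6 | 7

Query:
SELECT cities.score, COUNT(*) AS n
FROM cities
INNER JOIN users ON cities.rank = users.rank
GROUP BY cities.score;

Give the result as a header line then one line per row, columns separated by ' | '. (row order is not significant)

After JOIN users (1 rows):
cities.rank | cities.score | users.score | users.rank
7 | 1 | 6 | 7
After GROUP BY (1 rows):
cities.score | n
1 | 1

== RESULT ==
cities.score | n
1 | 1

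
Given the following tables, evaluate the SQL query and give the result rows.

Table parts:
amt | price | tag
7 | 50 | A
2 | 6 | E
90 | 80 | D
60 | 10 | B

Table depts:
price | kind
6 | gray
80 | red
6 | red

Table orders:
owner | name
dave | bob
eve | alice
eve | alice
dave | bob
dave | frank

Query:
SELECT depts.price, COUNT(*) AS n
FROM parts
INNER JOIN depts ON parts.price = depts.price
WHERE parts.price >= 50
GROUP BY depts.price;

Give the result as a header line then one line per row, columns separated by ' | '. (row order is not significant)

After JOIN depts (3 rows):
parts.amt | parts.price | parts.tag | depts.price | depts.kind
2 | 6 | E | 6 | gray
2 | 6 | E | 6 | red
90 | 80 | D | 80 | red
After WHERE (1 rows):
parts.amt | parts.price | parts.tag | depts.price | depts.kind
90 | 80 | D | 80 | red
After GROUP BY (1 rows):
depts.price | n
80 | 1

== RESULT ==
depts.price | n
80 | 1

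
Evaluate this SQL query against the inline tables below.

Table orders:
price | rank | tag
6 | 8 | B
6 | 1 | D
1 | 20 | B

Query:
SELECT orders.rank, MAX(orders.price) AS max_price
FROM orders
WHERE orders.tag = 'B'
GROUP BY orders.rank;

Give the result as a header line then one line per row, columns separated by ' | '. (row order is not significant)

== RESULT ==
orders.rank | max_price
8 | 6
20 | 1

Derivation:
After WHERE (2 rows):
orders.price | orders.rank | orders.tag
6 | 8 | B
1 | 20 | B
After GROUP BY (2 rows):
orders.rank | max_price
8 | 6
20 | 1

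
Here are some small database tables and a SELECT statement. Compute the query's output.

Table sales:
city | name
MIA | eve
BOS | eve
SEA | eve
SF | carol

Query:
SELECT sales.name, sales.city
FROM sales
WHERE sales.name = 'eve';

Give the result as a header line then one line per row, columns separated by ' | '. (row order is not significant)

After WHERE (3 rows):
sales.city | sales.name
MIA | eve
BOS | eve
SEA | eve
After SELECT (3 rows):
sales.name | sales.city
eve | MIA
eve | BOS
eve | SEA

== RESULT ==
sales.name | sales.city
eve | MIA
eve | BOS
eve | SEA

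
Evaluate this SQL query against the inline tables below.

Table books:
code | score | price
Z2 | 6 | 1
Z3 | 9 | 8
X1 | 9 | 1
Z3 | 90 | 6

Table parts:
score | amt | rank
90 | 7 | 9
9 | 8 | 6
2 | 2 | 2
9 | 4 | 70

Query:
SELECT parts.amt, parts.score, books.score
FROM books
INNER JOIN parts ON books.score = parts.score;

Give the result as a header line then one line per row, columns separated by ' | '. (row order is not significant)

After JOIN parts (5 rows):
books.code | books.score | books.price | parts.score | parts.amt | parts.rank
Z3 | 9 | 8 | 9 | 8 | 6
Z3 | 9 | 8 | 9 | 4 | 70
X1 | 9 | 1 | 9 | 8 | 6
X1 | 9 | 1 | 9 | 4 | 70
Z3 | 90 | 6 | 90 | 7 | 9
After SELECT (5 rows):
parts.amt | parts.score | books.score
8 | 9 | 9
4 | 9 | 9
8 | 9 | 9
4 | 9 | 9
7 | 90 | 90

== RESULT ==
parts.amt | parts.score | books.score
8 | 9 | 9
4 | 9 | 9
8 | 9 | 9
4 | 9 | 9
7 | 90 | 90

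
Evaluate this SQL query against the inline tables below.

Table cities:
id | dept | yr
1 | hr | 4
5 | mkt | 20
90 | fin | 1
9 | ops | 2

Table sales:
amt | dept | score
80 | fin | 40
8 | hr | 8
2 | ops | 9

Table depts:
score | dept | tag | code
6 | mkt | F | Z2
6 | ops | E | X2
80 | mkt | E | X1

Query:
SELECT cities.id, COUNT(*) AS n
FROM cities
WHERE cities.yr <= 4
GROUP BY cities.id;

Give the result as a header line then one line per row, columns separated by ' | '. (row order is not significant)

== RESULT ==
cities.id | n
1 | 1
90 | 1
9 | 1

Derivation:
After WHERE (3 rows):
cities.id | cities.dept | cities.yr
1 | hr | 4
90 | fin | 1
9 | ops | 2
After GROUP BY (3 rows):
cities.id | n
1 | 1
90 | 1
9 | 1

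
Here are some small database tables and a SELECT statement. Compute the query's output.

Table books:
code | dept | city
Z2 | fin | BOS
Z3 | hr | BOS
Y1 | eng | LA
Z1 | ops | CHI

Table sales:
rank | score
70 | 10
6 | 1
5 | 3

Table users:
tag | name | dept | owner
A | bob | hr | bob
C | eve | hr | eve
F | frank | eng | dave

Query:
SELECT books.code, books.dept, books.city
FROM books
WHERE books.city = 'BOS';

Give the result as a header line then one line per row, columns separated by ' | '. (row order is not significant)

== RESULT ==
books.code | books.dept | books.city
Z2 | fin | BOS
Z3 | hr | BOS

Derivation:
After WHERE (2 rows):
books.code | books.dept | books.city
Z2 | fin | BOS
Z3 | hr | BOS
After SELECT (2 rows):
books.code | books.dept | books.city
Z2 | fin | BOS
Z3 | hr | BOS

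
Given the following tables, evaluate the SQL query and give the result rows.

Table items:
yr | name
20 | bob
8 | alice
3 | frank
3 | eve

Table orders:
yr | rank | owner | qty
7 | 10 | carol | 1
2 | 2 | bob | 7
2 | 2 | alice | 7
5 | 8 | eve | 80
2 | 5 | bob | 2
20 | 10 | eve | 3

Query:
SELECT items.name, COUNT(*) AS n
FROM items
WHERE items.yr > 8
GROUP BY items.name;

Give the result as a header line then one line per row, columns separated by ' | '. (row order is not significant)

After WHERE (1 rows):
items.yr | items.name
20 | bob
After GROUP BY (1 rows):
items.name | n
bob | 1

== RESULT ==
items.name | n
bob | 1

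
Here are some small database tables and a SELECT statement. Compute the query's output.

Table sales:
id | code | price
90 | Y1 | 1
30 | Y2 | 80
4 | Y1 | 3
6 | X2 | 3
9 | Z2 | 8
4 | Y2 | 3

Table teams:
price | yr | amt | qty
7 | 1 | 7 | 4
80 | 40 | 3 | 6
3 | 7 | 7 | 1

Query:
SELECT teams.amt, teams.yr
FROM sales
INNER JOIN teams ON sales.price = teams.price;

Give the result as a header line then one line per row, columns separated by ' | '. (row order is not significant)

== RESULT ==
teams.amt | teams.yr
3 | 40
7 | 7
7 | 7
7 | 7

Derivation:
After JOIN teams (4 rows):
sales.id | sales.code | sales.price | teams.price | teams.yr | teams.amt | teams.qty
30 | Y2 | 80 | 80 | 40 | 3 | 6
4 | Y1 | 3 | 3 | 7 | 7 | 1
6 | X2 | 3 | 3 | 7 | 7 | 1
4 | Y2 | 3 | 3 | 7 | 7 | 1
After SELECT (4 rows):
teams.amt | teams.yr
3 | 40
7 | 7
7 | 7
7 | 7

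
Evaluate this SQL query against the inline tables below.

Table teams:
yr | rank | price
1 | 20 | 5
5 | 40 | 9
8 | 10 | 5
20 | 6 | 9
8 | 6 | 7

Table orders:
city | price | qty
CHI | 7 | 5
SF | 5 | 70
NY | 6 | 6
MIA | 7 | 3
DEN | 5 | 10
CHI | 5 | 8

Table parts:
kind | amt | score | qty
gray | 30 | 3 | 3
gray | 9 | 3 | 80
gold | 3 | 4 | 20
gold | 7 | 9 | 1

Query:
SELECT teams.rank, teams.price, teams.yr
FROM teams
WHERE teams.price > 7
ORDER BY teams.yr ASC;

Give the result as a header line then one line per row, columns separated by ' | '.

== RESULT ==
teams.rank | teams.price | teams.yr
40 | 9 | 5
6 | 9 | 20

Derivation:
After WHERE (2 rows):
teams.yr | teams.rank | teams.price
5 | 40 | 9
20 | 6 | 9
After SELECT (2 rows):
teams.rank | teams.price | teams.yr
40 | 9 | 5
6 | 9 | 20
After ORDER BY (2 rows):
teams.rank | teams.price | teams.yr
40 | 9 | 5
6 | 9 | 20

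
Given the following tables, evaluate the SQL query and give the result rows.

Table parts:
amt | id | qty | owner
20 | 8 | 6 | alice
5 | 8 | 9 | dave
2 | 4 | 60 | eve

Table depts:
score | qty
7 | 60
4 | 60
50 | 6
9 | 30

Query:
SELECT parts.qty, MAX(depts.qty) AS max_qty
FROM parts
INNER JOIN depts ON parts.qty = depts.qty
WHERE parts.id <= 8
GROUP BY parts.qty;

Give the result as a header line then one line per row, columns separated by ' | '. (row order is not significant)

== RESULT ==
parts.qty | max_qty
6 | 6
60 | 60

Derivation:
After JOIN depts (3 rows):
parts.amt | parts.id | parts.qty | parts.owner | depts.score | depts.qty
20 | 8 | 6 | alice | 50 | 6
2 | 4 | 60 | eve | 7 | 60
2 | 4 | 60 | eve | 4 | 60
After WHERE (3 rows):
parts.amt | parts.id | parts.qty | parts.owner | depts.score | depts.qty
20 | 8 | 6 | alice | 50 | 6
2 | 4 | 60 | eve | 7 | 60
2 | 4 | 60 | eve | 4 | 60
After GROUP BY (2 rows):
parts.qty | max_qty
6 | 6
60 | 60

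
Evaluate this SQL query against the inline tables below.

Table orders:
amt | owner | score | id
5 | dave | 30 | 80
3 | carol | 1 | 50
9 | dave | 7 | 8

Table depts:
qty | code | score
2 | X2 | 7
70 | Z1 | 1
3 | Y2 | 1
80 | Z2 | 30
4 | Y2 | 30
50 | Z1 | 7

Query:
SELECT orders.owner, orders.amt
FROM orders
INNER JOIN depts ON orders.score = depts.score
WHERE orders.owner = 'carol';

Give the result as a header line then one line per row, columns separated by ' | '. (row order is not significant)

After JOIN depts (6 rows):
orders.amt | orders.owner | orders.score | orders.id | depts.qty | depts.code | depts.score
5 | dave | 30 | 80 | 80 | Z2 | 30
5 | dave | 30 | 80 | 4 | Y2 | 30
3 | carol | 1 | 50 | 70 | Z1 | 1
3 | carol | 1 | 50 | 3 | Y2 | 1
9 | dave | 7 | 8 | 2 | X2 | 7
9 | dave | 7 | 8 | 50 | Z1 | 7
After WHERE (2 rows):
orders.amt | orders.owner | orders.score | orders.id | depts.qty | depts.code | depts.score
3 | carol | 1 | 50 | 70 | Z1 | 1
3 | carol | 1 | 50 | 3 | Y2 | 1
After SELECT (2 rows):
orders.owner | orders.amt
carol | 3
carol | 3

== RESULT ==
orders.owner | orders.amt
carol | 3
carol | 3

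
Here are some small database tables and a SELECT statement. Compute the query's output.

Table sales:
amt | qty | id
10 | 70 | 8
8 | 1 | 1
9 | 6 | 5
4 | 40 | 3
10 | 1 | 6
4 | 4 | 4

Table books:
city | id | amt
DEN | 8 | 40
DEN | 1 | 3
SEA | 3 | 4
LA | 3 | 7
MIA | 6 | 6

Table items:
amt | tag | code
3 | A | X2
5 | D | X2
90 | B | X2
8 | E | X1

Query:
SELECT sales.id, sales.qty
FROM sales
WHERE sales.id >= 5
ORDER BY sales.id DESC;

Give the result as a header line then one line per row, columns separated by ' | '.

== RESULT ==
sales.id | sales.qty
8 | 70
6 | 1
5 | 6

Derivation:
After WHERE (3 rows):
sales.amt | sales.qty | sales.id
10 | 70 | 8
9 | 6 | 5
10 | 1 | 6
After SELECT (3 rows):
sales.id | sales.qty
8 | 70
5 | 6
6 | 1
After ORDER BY (3 rows):
sales.id | sales.qty
8 | 70
6 | 1
5 | 6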